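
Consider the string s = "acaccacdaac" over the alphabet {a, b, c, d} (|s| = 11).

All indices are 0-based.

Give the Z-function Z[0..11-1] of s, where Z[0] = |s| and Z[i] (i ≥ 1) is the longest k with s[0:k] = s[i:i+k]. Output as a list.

Z[0]=11
i=1: fresh scan; Z[1]=0
i=2: fresh scan; Z[2]=2 scan→box=[2,4)
i=3: min(r-i=1, Z[1]=0)=0; Z[3]=0
i=4: fresh scan; Z[4]=0
i=5: fresh scan; Z[5]=2 scan→box=[5,7)
i=6: min(r-i=1, Z[1]=0)=0; Z[6]=0
i=7: fresh scan; Z[7]=0
i=8: fresh scan; Z[8]=1 scan→box=[8,9)
i=9: fresh scan; Z[9]=2 scan→box=[9,11)
i=10: min(r-i=1, Z[1]=0)=0; Z[10]=0

[11, 0, 2, 0, 0, 2, 0, 0, 1, 2, 0]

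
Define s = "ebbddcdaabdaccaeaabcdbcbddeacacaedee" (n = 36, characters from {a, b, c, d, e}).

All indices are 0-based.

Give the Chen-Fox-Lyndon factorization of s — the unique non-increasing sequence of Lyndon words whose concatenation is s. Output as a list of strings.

emit factor 1: 'e' (i=0, period=1)
emit factor 2: 'bbddcd' (i=1, period=6)
emit factor 3: 'aabdaccae' (i=7, period=9)
emit factor 4: 'aabcdbcbddeacacaedee' (i=16, period=20)

["e", "bbddcd", "aabdaccae", "aabcdbcbddeacacaedee"]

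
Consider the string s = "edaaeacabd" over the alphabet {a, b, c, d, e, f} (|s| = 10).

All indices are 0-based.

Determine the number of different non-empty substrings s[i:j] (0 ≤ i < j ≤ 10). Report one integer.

50

rank | idx | suffix
   0 |   2 | aaeacabd
   1 |   7 | abd
   2 |   5 | acabd
   3 |   3 | aeacabd
   4 |   8 | bd
   5 |   6 | cabd
   6 |   9 | d
   7 |   1 | daaeacabd
   8 |   4 | eacabd
   9 |   0 | edaaeacabd

SA = [2, 7, 5, 3, 8, 6, 9, 1, 4, 0]
[i] adj suffixes → lcp
  [1] 2/7 → 1 ('a')
  [2] 7/5 → 1 ('a')
  [3] 5/3 → 1 ('a')
  [4] 3/8 → 0 ('')
  [5] 8/6 → 0 ('')
  [6] 6/9 → 0 ('')
  [7] 9/1 → 1 ('d')
  [8] 1/4 → 0 ('')
  [9] 4/0 → 1 ('e')

n(n+1)/2 = 10·11/2 = 55
Σ LCP = 0 + 1 + 1 + 1 + 0 + 0 + 0 + 1 + 0 + 1 = 5
distinct = 55 − 5 = 50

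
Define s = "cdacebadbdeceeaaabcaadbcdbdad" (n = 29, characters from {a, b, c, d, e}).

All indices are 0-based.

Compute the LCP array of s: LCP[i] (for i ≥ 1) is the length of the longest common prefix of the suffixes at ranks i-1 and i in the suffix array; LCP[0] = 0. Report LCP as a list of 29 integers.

[0, 2, 2, 1, 1, 1, 2, 3, 0, 1, 2, 1, 2, 0, 1, 2, 1, 2, 0, 1, 2, 1, 2, 3, 1, 0, 1, 1, 1]

sorted suffixes:
  #0 SA[0]=14  'aaabcaadbcdbdad'
  #1 SA[1]=15  'aabcaadbcdbdad'
  #2 SA[2]=19  'aadbcdbdad'
  #3 SA[3]=16  'abcaadbcdbdad'
  #4 SA[4]=2  'acebadbdeceeaaabcaadbcdbdad'
  #5 SA[5]=27  'ad'
  #6 SA[6]=20  'adbcdbdad'
  #7 SA[7]=6  'adbdeceeaaabcaadbcdbdad'
  #8 SA[8]=5  'badbdeceeaaabcaadbcdbdad'
  #9 SA[9]=17  'bcaadbcdbdad'
  #10 SA[10]=22  'bcdbdad'
  #11 SA[11]=25  'bdad'
  #12 SA[12]=8  'bdeceeaaabcaadbcdbdad'
  #13 SA[13]=18  'caadbcdbdad'
  #14 SA[14]=0  'cdacebadbdeceeaaabcaadbcdbdad'
  #15 SA[15]=23  'cdbdad'
  #16 SA[16]=3  'cebadbdeceeaaabcaadbcdbdad'
  #17 SA[17]=11  'ceeaaabcaadbcdbdad'
  #18 SA[18]=28  'd'
  #19 SA[19]=1  'dacebadbdeceeaaabcaadbcdbdad'
  #20 SA[20]=26  'dad'
  #21 SA[21]=21  'dbcdbdad'
  #22 SA[22]=24  'dbdad'
  #23 SA[23]=7  'dbdeceeaaabcaadbcdbdad'
  #24 SA[24]=9  'deceeaaabcaadbcdbdad'
  #25 SA[25]=13  'eaaabcaadbcdbdad'
  #26 SA[26]=4  'ebadbdeceeaaabcaadbcdbdad'
  #27 SA[27]=10  'eceeaaabcaadbcdbdad'
  #28 SA[28]=12  'eeaaabcaadbcdbdad'

SA = [14, 15, 19, 16, 2, 27, 20, 6, 5, 17, 22, 25, 8, 18, 0, 23, 3, 11, 28, 1, 26, 21, 24, 7, 9, 13, 4, 10, 12]
[i] adj suffixes → lcp
  [1] 14/15 → 2 ('aa')
  [2] 15/19 → 2 ('aa')
  [3] 19/16 → 1 ('a')
  [4] 16/2 → 1 ('a')
  [5] 2/27 → 1 ('a')
  [6] 27/20 → 2 ('ad')
  [7] 20/6 → 3 ('adb')
  [8] 6/5 → 0 ('')
  [9] 5/17 → 1 ('b')
  [10] 17/22 → 2 ('bc')
  [11] 22/25 → 1 ('b')
  [12] 25/8 → 2 ('bd')
  [13] 8/18 → 0 ('')
  [14] 18/0 → 1 ('c')
  [15] 0/23 → 2 ('cd')
  [16] 23/3 → 1 ('c')
  [17] 3/11 → 2 ('ce')
  [18] 11/28 → 0 ('')
  [19] 28/1 → 1 ('d')
  [20] 1/26 → 2 ('da')
  [21] 26/21 → 1 ('d')
  [22] 21/24 → 2 ('db')
  [23] 24/7 → 3 ('dbd')
  [24] 7/9 → 1 ('d')
  [25] 9/13 → 0 ('')
  [26] 13/4 → 1 ('e')
  [27] 4/10 → 1 ('e')
  [28] 10/12 → 1 ('e')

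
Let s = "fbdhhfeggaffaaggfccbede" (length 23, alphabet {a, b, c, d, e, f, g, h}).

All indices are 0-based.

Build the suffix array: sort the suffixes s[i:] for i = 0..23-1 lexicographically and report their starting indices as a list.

rank→(start, suffix):
  0 → (12, 'aaggfccbede')
  1 → (9, 'affaaggfccbede')
  2 → (13, 'aggfccbede')
  3 → (1, 'bdhhfeggaffaaggfccbede')
  4 → (19, 'bede')
  5 → (18, 'cbede')
  6 → (17, 'ccbede')
  7 → (21, 'de')
  8 → (2, 'dhhfeggaffaaggfccbede')
  9 → (22, 'e')
  10 → (20, 'ede')
  11 → (6, 'eggaffaaggfccbede')
  12 → (11, 'faaggfccbede')
  13 → (0, 'fbdhhfeggaffaaggfccbede')
  14 → (16, 'fccbede')
  15 → (5, 'feggaffaaggfccbede')
  16 → (10, 'ffaaggfccbede')
  17 → (8, 'gaffaaggfccbede')
  18 → (15, 'gfccbede')
  19 → (7, 'ggaffaaggfccbede')
  20 → (14, 'ggfccbede')
  21 → (4, 'hfeggaffaaggfccbede')
  22 → (3, 'hhfeggaffaaggfccbede')

[12, 9, 13, 1, 19, 18, 17, 21, 2, 22, 20, 6, 11, 0, 16, 5, 10, 8, 15, 7, 14, 4, 3]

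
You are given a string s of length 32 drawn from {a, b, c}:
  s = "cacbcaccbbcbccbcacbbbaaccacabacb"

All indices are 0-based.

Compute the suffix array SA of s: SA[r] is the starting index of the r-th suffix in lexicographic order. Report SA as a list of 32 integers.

rank→(start, suffix):
  0 → (21, 'aaccacabacb')
  1 → (27, 'abacb')
  2 → (25, 'acabacb')
  3 → (29, 'acb')
  4 → (16, 'acbbbaaccacabacb')
  5 → (1, 'acbcaccbbcbccbcacbbbaaccacabacb')
  6 → (22, 'accacabacb')
  7 → (5, 'accbbcbccbcacbbbaaccacabacb')
  8 → (31, 'b')
  9 → (20, 'baaccacabacb')
  10 → (28, 'bacb')
  11 → (19, 'bbaaccacabacb')
  12 → (18, 'bbbaaccacabacb')
  13 → (8, 'bbcbccbcacbbbaaccacabacb')
  14 → (14, 'bcacbbbaaccacabacb')
  15 → (3, 'bcaccbbcbccbcacbbbaaccacabacb')
  16 → (9, 'bcbccbcacbbbaaccacabacb')
  17 → (11, 'bccbcacbbbaaccacabacb')
  18 → (26, 'cabacb')
  19 → (24, 'cacabacb')
  20 → (15, 'cacbbbaaccacabacb')
  21 → (0, 'cacbcaccbbcbccbcacbbbaaccacabacb')
  22 → (4, 'caccbbcbccbcacbbbaaccacabacb')
  23 → (30, 'cb')
  24 → (17, 'cbbbaaccacabacb')
  25 → (7, 'cbbcbccbcacbbbaaccacabacb')
  26 → (13, 'cbcacbbbaaccacabacb')
  27 → (2, 'cbcaccbbcbccbcacbbbaaccacabacb')
  28 → (10, 'cbccbcacbbbaaccacabacb')
  29 → (23, 'ccacabacb')
  30 → (6, 'ccbbcbccbcacbbbaaccacabacb')
  31 → (12, 'ccbcacbbbaaccacabacb')

[21, 27, 25, 29, 16, 1, 22, 5, 31, 20, 28, 19, 18, 8, 14, 3, 9, 11, 26, 24, 15, 0, 4, 30, 17, 7, 13, 2, 10, 23, 6, 12]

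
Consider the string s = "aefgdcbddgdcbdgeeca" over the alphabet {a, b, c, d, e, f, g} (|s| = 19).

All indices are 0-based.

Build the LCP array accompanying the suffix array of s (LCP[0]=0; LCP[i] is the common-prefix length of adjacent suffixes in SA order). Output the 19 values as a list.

[0, 1, 0, 2, 0, 1, 3, 0, 4, 1, 1, 2, 0, 1, 1, 0, 0, 5, 1]

sorted suffixes:
  #0 SA[0]=18  'a'
  #1 SA[1]=0  'aefgdcbddgdcbdgeeca'
  #2 SA[2]=6  'bddgdcbdgeeca'
  #3 SA[3]=12  'bdgeeca'
  #4 SA[4]=17  'ca'
  #5 SA[5]=5  'cbddgdcbdgeeca'
  #6 SA[6]=11  'cbdgeeca'
  #7 SA[7]=4  'dcbddgdcbdgeeca'
  #8 SA[8]=10  'dcbdgeeca'
  #9 SA[9]=7  'ddgdcbdgeeca'
  #10 SA[10]=8  'dgdcbdgeeca'
  #11 SA[11]=13  'dgeeca'
  #12 SA[12]=16  'eca'
  #13 SA[13]=15  'eeca'
  #14 SA[14]=1  'efgdcbddgdcbdgeeca'
  #15 SA[15]=2  'fgdcbddgdcbdgeeca'
  #16 SA[16]=3  'gdcbddgdcbdgeeca'
  #17 SA[17]=9  'gdcbdgeeca'
  #18 SA[18]=14  'geeca'

SA = [18, 0, 6, 12, 17, 5, 11, 4, 10, 7, 8, 13, 16, 15, 1, 2, 3, 9, 14]
rank  pair      lcp
   1  s[18:],s[0:]  1  'a'
   2  s[0:],s[6:]  0  ''
   3  s[6:],s[12:]  2  'bd'
   4  s[12:],s[17:]  0  ''
   5  s[17:],s[5:]  1  'c'
   6  s[5:],s[11:]  3  'cbd'
   7  s[11:],s[4:]  0  ''
   8  s[4:],s[10:]  4  'dcbd'
   9  s[10:],s[7:]  1  'd'
  10  s[7:],s[8:]  1  'd'
  11  s[8:],s[13:]  2  'dg'
  12  s[13:],s[16:]  0  ''
  13  s[16:],s[15:]  1  'e'
  14  s[15:],s[1:]  1  'e'
  15  s[1:],s[2:]  0  ''
  16  s[2:],s[3:]  0  ''
  17  s[3:],s[9:]  5  'gdcbd'
  18  s[9:],s[14:]  1  'g'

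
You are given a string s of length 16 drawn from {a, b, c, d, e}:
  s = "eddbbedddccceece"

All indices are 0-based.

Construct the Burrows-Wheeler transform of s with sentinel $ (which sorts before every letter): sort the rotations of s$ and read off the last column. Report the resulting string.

rank  rotation           last
    0  $eddbbedddccceece  e
    1  bbedddccceece$edd  d
    2  bedddccceece$eddb  b
    3  ccceece$eddbbeddd  d
    4  cceece$eddbbedddc  c
    5  ce$eddbbedddcccee  e
    6  ceece$eddbbedddcc  c
    7  dbbedddccceece$ed  d
    8  dccceece$eddbbedd  d
    9  ddbbedddccceece$e  e
   10  ddccceece$eddbbed  d
   11  dddccceece$eddbbe  e
   12  e$eddbbedddccceec  c
   13  ece$eddbbedddccce  e
   14  eddbbedddccceece$  $
   15  edddccceece$eddbb  b
   16  eece$eddbbedddccc  c

edbdcecddedece$bc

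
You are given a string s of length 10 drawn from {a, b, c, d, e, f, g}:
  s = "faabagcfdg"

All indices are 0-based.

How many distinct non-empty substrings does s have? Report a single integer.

51

sorted suffixes:
  #0 SA[0]=1  'aabagcfdg'
  #1 SA[1]=2  'abagcfdg'
  #2 SA[2]=4  'agcfdg'
  #3 SA[3]=3  'bagcfdg'
  #4 SA[4]=6  'cfdg'
  #5 SA[5]=8  'dg'
  #6 SA[6]=0  'faabagcfdg'
  #7 SA[7]=7  'fdg'
  #8 SA[8]=9  'g'
  #9 SA[9]=5  'gcfdg'

SA = [1, 2, 4, 3, 6, 8, 0, 7, 9, 5]
[i] adj suffixes → lcp
  [1] 1/2 → 1 ('a')
  [2] 2/4 → 1 ('a')
  [3] 4/3 → 0 ('')
  [4] 3/6 → 0 ('')
  [5] 6/8 → 0 ('')
  [6] 8/0 → 0 ('')
  [7] 0/7 → 1 ('f')
  [8] 7/9 → 0 ('')
  [9] 9/5 → 1 ('g')

n(n+1)/2 = 10·11/2 = 55
Σ LCP = 0 + 1 + 1 + 0 + 0 + 0 + 0 + 1 + 0 + 1 = 4
distinct = 55 − 4 = 51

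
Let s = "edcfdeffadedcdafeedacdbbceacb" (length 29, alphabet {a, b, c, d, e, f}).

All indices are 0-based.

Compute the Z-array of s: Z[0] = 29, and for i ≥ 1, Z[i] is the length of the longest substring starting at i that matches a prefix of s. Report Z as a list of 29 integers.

Z[0]=29
i=1: outside box; Z[1]=0
i=2: outside box; Z[2]=0
i=3: outside box; Z[3]=0
i=4: outside box; Z[4]=0
i=5: outside box; Z[5]=1 grow→box=[5,6)
i=6: outside box; Z[6]=0
i=7: outside box; Z[7]=0
i=8: outside box; Z[8]=0
i=9: outside box; Z[9]=0
i=10: outside box; Z[10]=3 grow→box=[10,13)
i=11: min(r-i=2, Z[1]=0)=0; Z[11]=0
i=12: min(r-i=1, Z[2]=0)=0; Z[12]=0
i=13: outside box; Z[13]=0
i=14: outside box; Z[14]=0
i=15: outside box; Z[15]=0
i=16: outside box; Z[16]=1 grow→box=[16,17)
i=17: outside box; Z[17]=2 grow→box=[17,19)
i=18: min(r-i=1, Z[1]=0)=0; Z[18]=0
i=19: outside box; Z[19]=0
i=20: outside box; Z[20]=0
i=21: outside box; Z[21]=0
i=22: outside box; Z[22]=0
i=23: outside box; Z[23]=0
i=24: outside box; Z[24]=0
i=25: outside box; Z[25]=1 grow→box=[25,26)
i=26: outside box; Z[26]=0
i=27: outside box; Z[27]=0
i=28: outside box; Z[28]=0

[29, 0, 0, 0, 0, 1, 0, 0, 0, 0, 3, 0, 0, 0, 0, 0, 1, 2, 0, 0, 0, 0, 0, 0, 0, 1, 0, 0, 0]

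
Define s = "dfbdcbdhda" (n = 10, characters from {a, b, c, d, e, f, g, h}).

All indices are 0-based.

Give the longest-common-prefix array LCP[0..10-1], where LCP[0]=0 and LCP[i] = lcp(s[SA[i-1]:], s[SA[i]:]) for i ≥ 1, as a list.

[0, 0, 2, 0, 0, 1, 1, 1, 0, 0]

rank→(start, suffix):
  0 → (9, 'a')
  1 → (2, 'bdcbdhda')
  2 → (5, 'bdhda')
  3 → (4, 'cbdhda')
  4 → (8, 'da')
  5 → (3, 'dcbdhda')
  6 → (0, 'dfbdcbdhda')
  7 → (6, 'dhda')
  8 → (1, 'fbdcbdhda')
  9 → (7, 'hda')

SA = [9, 2, 5, 4, 8, 3, 0, 6, 1, 7]
rank  pair      lcp
   1  s[9:],s[2:]  0  ''
   2  s[2:],s[5:]  2  'bd'
   3  s[5:],s[4:]  0  ''
   4  s[4:],s[8:]  0  ''
   5  s[8:],s[3:]  1  'd'
   6  s[3:],s[0:]  1  'd'
   7  s[0:],s[6:]  1  'd'
   8  s[6:],s[1:]  0  ''
   9  s[1:],s[7:]  0  ''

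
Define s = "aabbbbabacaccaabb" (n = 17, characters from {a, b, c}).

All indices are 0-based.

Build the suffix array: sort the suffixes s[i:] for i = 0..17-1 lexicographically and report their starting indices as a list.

[13, 0, 6, 14, 1, 8, 10, 16, 5, 7, 15, 4, 3, 2, 12, 9, 11]

sorted suffixes:
  #0 SA[0]=13  'aabb'
  #1 SA[1]=0  'aabbbbabacaccaabb'
  #2 SA[2]=6  'abacaccaabb'
  #3 SA[3]=14  'abb'
  #4 SA[4]=1  'abbbbabacaccaabb'
  #5 SA[5]=8  'acaccaabb'
  #6 SA[6]=10  'accaabb'
  #7 SA[7]=16  'b'
  #8 SA[8]=5  'babacaccaabb'
  #9 SA[9]=7  'bacaccaabb'
  #10 SA[10]=15  'bb'
  #11 SA[11]=4  'bbabacaccaabb'
  #12 SA[12]=3  'bbbabacaccaabb'
  #13 SA[13]=2  'bbbbabacaccaabb'
  #14 SA[14]=12  'caabb'
  #15 SA[15]=9  'caccaabb'
  #16 SA[16]=11  'ccaabb'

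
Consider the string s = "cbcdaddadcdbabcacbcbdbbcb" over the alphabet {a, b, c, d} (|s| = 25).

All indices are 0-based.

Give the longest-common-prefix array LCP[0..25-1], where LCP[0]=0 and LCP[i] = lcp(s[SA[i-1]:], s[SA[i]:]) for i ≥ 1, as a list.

[0, 1, 1, 2, 0, 1, 1, 1, 2, 3, 2, 1, 0, 1, 2, 3, 2, 1, 2, 0, 3, 1, 2, 1, 1]

rank | idx | suffix
   0 |  12 | abcacbcbdbbcb
   1 |  15 | acbcbdbbcb
   2 |   7 | adcdbabcacbcbdbbcb
   3 |   4 | addadcdbabcacbcbdbbcb
   4 |  24 | b
   5 |  11 | babcacbcbdbbcb
   6 |  21 | bbcb
   7 |  13 | bcacbcbdbbcb
   8 |  22 | bcb
   9 |  17 | bcbdbbcb
  10 |   1 | bcdaddadcdbabcacbcbdbbcb
  11 |  19 | bdbbcb
  12 |  14 | cacbcbdbbcb
  13 |  23 | cb
  14 |  16 | cbcbdbbcb
  15 |   0 | cbcdaddadcdbabcacbcbdbbcb
  16 |  18 | cbdbbcb
  17 |   2 | cdaddadcdbabcacbcbdbbcb
  18 |   9 | cdbabcacbcbdbbcb
  19 |   6 | dadcdbabcacbcbdbbcb
  20 |   3 | daddadcdbabcacbcbdbbcb
  21 |  10 | dbabcacbcbdbbcb
  22 |  20 | dbbcb
  23 |   8 | dcdbabcacbcbdbbcb
  24 |   5 | ddadcdbabcacbcbdbbcb

SA = [12, 15, 7, 4, 24, 11, 21, 13, 22, 17, 1, 19, 14, 23, 16, 0, 18, 2, 9, 6, 3, 10, 20, 8, 5]
i: (SA[i-1],SA[i]) lcp shared
  1: (12,15) 1 'a'
  2: (15,7) 1 'a'
  3: (7,4) 2 'ad'
  4: (4,24) 0 ''
  5: (24,11) 1 'b'
  6: (11,21) 1 'b'
  7: (21,13) 1 'b'
  8: (13,22) 2 'bc'
  9: (22,17) 3 'bcb'
  10: (17,1) 2 'bc'
  11: (1,19) 1 'b'
  12: (19,14) 0 ''
  13: (14,23) 1 'c'
  14: (23,16) 2 'cb'
  15: (16,0) 3 'cbc'
  16: (0,18) 2 'cb'
  17: (18,2) 1 'c'
  18: (2,9) 2 'cd'
  19: (9,6) 0 ''
  20: (6,3) 3 'dad'
  21: (3,10) 1 'd'
  22: (10,20) 2 'db'
  23: (20,8) 1 'd'
  24: (8,5) 1 'd'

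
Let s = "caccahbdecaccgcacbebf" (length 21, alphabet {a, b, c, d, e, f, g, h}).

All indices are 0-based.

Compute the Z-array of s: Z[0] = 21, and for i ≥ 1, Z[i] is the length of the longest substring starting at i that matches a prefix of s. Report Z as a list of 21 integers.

Z[0]=21
i=1: i≥r, start 0; Z[1]=0
i=2: i≥r, start 0; Z[2]=1 extend→box=[2,3)
i=3: i≥r, start 0; Z[3]=2 extend→box=[3,5)
i=4: min(r-i=1, Z[1]=0)=0; Z[4]=0
i=5: i≥r, start 0; Z[5]=0
i=6: i≥r, start 0; Z[6]=0
i=7: i≥r, start 0; Z[7]=0
i=8: i≥r, start 0; Z[8]=0
i=9: i≥r, start 0; Z[9]=4 extend→box=[9,13)
i=10: min(r-i=3, Z[1]=0)=0; Z[10]=0
i=11: min(r-i=2, Z[2]=1)=1; Z[11]=1
i=12: min(r-i=1, Z[3]=2)=1; Z[12]=1
i=13: i≥r, start 0; Z[13]=0
i=14: i≥r, start 0; Z[14]=3 extend→box=[14,17)
i=15: min(r-i=2, Z[1]=0)=0; Z[15]=0
i=16: min(r-i=1, Z[2]=1)=1; Z[16]=1
i=17: i≥r, start 0; Z[17]=0
i=18: i≥r, start 0; Z[18]=0
i=19: i≥r, start 0; Z[19]=0
i=20: i≥r, start 0; Z[20]=0

[21, 0, 1, 2, 0, 0, 0, 0, 0, 4, 0, 1, 1, 0, 3, 0, 1, 0, 0, 0, 0]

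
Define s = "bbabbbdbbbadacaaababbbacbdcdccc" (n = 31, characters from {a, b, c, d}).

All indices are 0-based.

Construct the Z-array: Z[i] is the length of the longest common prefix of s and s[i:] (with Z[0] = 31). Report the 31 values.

[31, 1, 0, 2, 2, 1, 0, 2, 3, 1, 0, 0, 0, 0, 0, 0, 0, 1, 0, 2, 3, 1, 0, 0, 1, 0, 0, 0, 0, 0, 0]

Z[0]=31
i=1: i≥r, start 0; Z[1]=1 extend→box=[1,2)
i=2: i≥r, start 0; Z[2]=0
i=3: i≥r, start 0; Z[3]=2 extend→box=[3,5)
i=4: min(r-i=1, Z[1]=1)=1; Z[4]=2 extend→box=[4,6)
i=5: min(r-i=1, Z[1]=1)=1; Z[5]=1
i=6: i≥r, start 0; Z[6]=0
i=7: i≥r, start 0; Z[7]=2 extend→box=[7,9)
i=8: min(r-i=1, Z[1]=1)=1; Z[8]=3 extend→box=[8,11)
i=9: min(r-i=2, Z[1]=1)=1; Z[9]=1
i=10: min(r-i=1, Z[2]=0)=0; Z[10]=0
i=11: i≥r, start 0; Z[11]=0
i=12: i≥r, start 0; Z[12]=0
i=13: i≥r, start 0; Z[13]=0
i=14: i≥r, start 0; Z[14]=0
i=15: i≥r, start 0; Z[15]=0
i=16: i≥r, start 0; Z[16]=0
i=17: i≥r, start 0; Z[17]=1 extend→box=[17,18)
i=18: i≥r, start 0; Z[18]=0
i=19: i≥r, start 0; Z[19]=2 extend→box=[19,21)
i=20: min(r-i=1, Z[1]=1)=1; Z[20]=3 extend→box=[20,23)
i=21: min(r-i=2, Z[1]=1)=1; Z[21]=1
i=22: min(r-i=1, Z[2]=0)=0; Z[22]=0
i=23: i≥r, start 0; Z[23]=0
i=24: i≥r, start 0; Z[24]=1 extend→box=[24,25)
i=25: i≥r, start 0; Z[25]=0
i=26: i≥r, start 0; Z[26]=0
i=27: i≥r, start 0; Z[27]=0
i=28: i≥r, start 0; Z[28]=0
i=29: i≥r, start 0; Z[29]=0
i=30: i≥r, start 0; Z[30]=0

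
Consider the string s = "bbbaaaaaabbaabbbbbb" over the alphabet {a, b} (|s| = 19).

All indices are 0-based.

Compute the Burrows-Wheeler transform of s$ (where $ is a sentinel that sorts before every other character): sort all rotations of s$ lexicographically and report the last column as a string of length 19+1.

bbaaaabaabbbbbab$bba

rank  rotation              last
    0  $bbbaaaaaabbaabbbbbb  b
    1  aaaaaabbaabbbbbb$bbb  b
    2  aaaaabbaabbbbbb$bbba  a
    3  aaaabbaabbbbbb$bbbaa  a
    4  aaabbaabbbbbb$bbbaaa  a
    5  aabbaabbbbbb$bbbaaaa  a
    6  aabbbbbb$bbbaaaaaabb  b
    7  abbaabbbbbb$bbbaaaaa  a
    8  abbbbbb$bbbaaaaaabba  a
    9  b$bbbaaaaaabbaabbbbb  b
   10  baaaaaabbaabbbbbb$bb  b
   11  baabbbbbb$bbbaaaaaab  b
   12  bb$bbbaaaaaabbaabbbb  b
   13  bbaaaaaabbaabbbbbb$b  b
   14  bbaabbbbbb$bbbaaaaaa  a
   15  bbb$bbbaaaaaabbaabbb  b
   16  bbbaaaaaabbaabbbbbb$  $
   17  bbbb$bbbaaaaaabbaabb  b
   18  bbbbb$bbbaaaaaabbaab  b
   19  bbbbbb$bbbaaaaaabbaa  a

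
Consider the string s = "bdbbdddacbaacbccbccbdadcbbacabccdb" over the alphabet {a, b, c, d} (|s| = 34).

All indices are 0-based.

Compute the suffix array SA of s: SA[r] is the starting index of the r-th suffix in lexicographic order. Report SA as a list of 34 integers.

sorted suffixes:
  #0 SA[0]=10  'aacbccbccbdadcbbacabccdb'
  #1 SA[1]=28  'abccdb'
  #2 SA[2]=26  'acabccdb'
  #3 SA[3]=7  'acbaacbccbccbdadcbbacabccdb'
  #4 SA[4]=11  'acbccbccbdadcbbacabccdb'
  #5 SA[5]=21  'adcbbacabccdb'
  #6 SA[6]=33  'b'
  #7 SA[7]=9  'baacbccbccbdadcbbacabccdb'
  #8 SA[8]=25  'bacabccdb'
  #9 SA[9]=24  'bbacabccdb'
  #10 SA[10]=2  'bbdddacbaacbccbccbdadcbbacabccdb'
  #11 SA[11]=13  'bccbccbdadcbbacabccdb'
  #12 SA[12]=16  'bccbdadcbbacabccdb'
  #13 SA[13]=29  'bccdb'
  #14 SA[14]=19  'bdadcbbacabccdb'
  #15 SA[15]=0  'bdbbdddacbaacbccbccbdadcbbacabccdb'
  #16 SA[16]=3  'bdddacbaacbccbccbdadcbbacabccdb'
  #17 SA[17]=27  'cabccdb'
  #18 SA[18]=8  'cbaacbccbccbdadcbbacabccdb'
  #19 SA[19]=23  'cbbacabccdb'
  #20 SA[20]=12  'cbccbccbdadcbbacabccdb'
  #21 SA[21]=15  'cbccbdadcbbacabccdb'
  #22 SA[22]=18  'cbdadcbbacabccdb'
  #23 SA[23]=14  'ccbccbdadcbbacabccdb'
  #24 SA[24]=17  'ccbdadcbbacabccdb'
  #25 SA[25]=30  'ccdb'
  #26 SA[26]=31  'cdb'
  #27 SA[27]=6  'dacbaacbccbccbdadcbbacabccdb'
  #28 SA[28]=20  'dadcbbacabccdb'
  #29 SA[29]=32  'db'
  #30 SA[30]=1  'dbbdddacbaacbccbccbdadcbbacabccdb'
  #31 SA[31]=22  'dcbbacabccdb'
  #32 SA[32]=5  'ddacbaacbccbccbdadcbbacabccdb'
  #33 SA[33]=4  'dddacbaacbccbccbdadcbbacabccdb'

[10, 28, 26, 7, 11, 21, 33, 9, 25, 24, 2, 13, 16, 29, 19, 0, 3, 27, 8, 23, 12, 15, 18, 14, 17, 30, 31, 6, 20, 32, 1, 22, 5, 4]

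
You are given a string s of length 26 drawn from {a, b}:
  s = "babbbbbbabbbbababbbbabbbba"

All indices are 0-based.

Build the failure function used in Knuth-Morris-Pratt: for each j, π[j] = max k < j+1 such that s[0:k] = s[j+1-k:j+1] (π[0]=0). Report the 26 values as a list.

[0, 0, 1, 1, 1, 1, 1, 1, 2, 3, 4, 5, 6, 2, 3, 2, 3, 4, 5, 6, 2, 3, 4, 5, 6, 2]

π[0] = 0
j=1 s[j]='a': π[1]=0 (border '')
j=2 s[j]='b': π[2]=1 (border 'b')
j=3 s[j]='b': k: 1→0; π[3]=1 (border 'b')
j=4 s[j]='b': k: 1→0; π[4]=1 (border 'b')
j=5 s[j]='b': k: 1→0; π[5]=1 (border 'b')
j=6 s[j]='b': k: 1→0; π[6]=1 (border 'b')
j=7 s[j]='b': k: 1→0; π[7]=1 (border 'b')
j=8 s[j]='a': π[8]=2 (border 'ba')
j=9 s[j]='b': π[9]=3 (border 'bab')
j=10 s[j]='b': π[10]=4 (border 'babb')
j=11 s[j]='b': π[11]=5 (border 'babbb')
j=12 s[j]='b': π[12]=6 (border 'babbbb')
j=13 s[j]='a': k: 6→1; π[13]=2 (border 'ba')
j=14 s[j]='b': π[14]=3 (border 'bab')
j=15 s[j]='a': k: 3→1; π[15]=2 (border 'ba')
j=16 s[j]='b': π[16]=3 (border 'bab')
j=17 s[j]='b': π[17]=4 (border 'babb')
j=18 s[j]='b': π[18]=5 (border 'babbb')
j=19 s[j]='b': π[19]=6 (border 'babbbb')
j=20 s[j]='a': k: 6→1; π[20]=2 (border 'ba')
j=21 s[j]='b': π[21]=3 (border 'bab')
j=22 s[j]='b': π[22]=4 (border 'babb')
j=23 s[j]='b': π[23]=5 (border 'babbb')
j=24 s[j]='b': π[24]=6 (border 'babbbb')
j=25 s[j]='a': k: 6→1; π[25]=2 (border 'ba')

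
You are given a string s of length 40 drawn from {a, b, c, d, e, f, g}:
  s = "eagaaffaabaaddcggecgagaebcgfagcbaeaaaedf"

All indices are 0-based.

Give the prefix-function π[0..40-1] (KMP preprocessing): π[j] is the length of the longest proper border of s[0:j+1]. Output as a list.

π[0] = 0
j=1 s[j]='a': π[1]=0 (border '')
j=2 s[j]='g': π[2]=0 (border '')
j=3 s[j]='a': π[3]=0 (border '')
j=4 s[j]='a': π[4]=0 (border '')
j=5 s[j]='f': π[5]=0 (border '')
j=6 s[j]='f': π[6]=0 (border '')
j=7 s[j]='a': π[7]=0 (border '')
j=8 s[j]='a': π[8]=0 (border '')
j=9 s[j]='b': π[9]=0 (border '')
j=10 s[j]='a': π[10]=0 (border '')
j=11 s[j]='a': π[11]=0 (border '')
j=12 s[j]='d': π[12]=0 (border '')
j=13 s[j]='d': π[13]=0 (border '')
j=14 s[j]='c': π[14]=0 (border '')
j=15 s[j]='g': π[15]=0 (border '')
j=16 s[j]='g': π[16]=0 (border '')
j=17 s[j]='e': π[17]=1 (border 'e')
j=18 s[j]='c': k: 1→0; π[18]=0 (border '')
j=19 s[j]='g': π[19]=0 (border '')
j=20 s[j]='a': π[20]=0 (border '')
j=21 s[j]='g': π[21]=0 (border '')
j=22 s[j]='a': π[22]=0 (border '')
j=23 s[j]='e': π[23]=1 (border 'e')
j=24 s[j]='b': k: 1→0; π[24]=0 (border '')
j=25 s[j]='c': π[25]=0 (border '')
j=26 s[j]='g': π[26]=0 (border '')
j=27 s[j]='f': π[27]=0 (border '')
j=28 s[j]='a': π[28]=0 (border '')
j=29 s[j]='g': π[29]=0 (border '')
j=30 s[j]='c': π[30]=0 (border '')
j=31 s[j]='b': π[31]=0 (border '')
j=32 s[j]='a': π[32]=0 (border '')
j=33 s[j]='e': π[33]=1 (border 'e')
j=34 s[j]='a': π[34]=2 (border 'ea')
j=35 s[j]='a': k: 2→0; π[35]=0 (border '')
j=36 s[j]='a': π[36]=0 (border '')
j=37 s[j]='e': π[37]=1 (border 'e')
j=38 s[j]='d': k: 1→0; π[38]=0 (border '')
j=39 s[j]='f': π[39]=0 (border '')

[0, 0, 0, 0, 0, 0, 0, 0, 0, 0, 0, 0, 0, 0, 0, 0, 0, 1, 0, 0, 0, 0, 0, 1, 0, 0, 0, 0, 0, 0, 0, 0, 0, 1, 2, 0, 0, 1, 0, 0]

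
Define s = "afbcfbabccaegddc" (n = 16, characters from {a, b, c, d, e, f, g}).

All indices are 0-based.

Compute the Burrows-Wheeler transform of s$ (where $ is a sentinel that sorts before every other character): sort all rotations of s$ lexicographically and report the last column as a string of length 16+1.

rank  rotation           last
    0  $afbcfbabccaegddc  c
    1  abccaegddc$afbcfb  b
    2  aegddc$afbcfbabcc  c
    3  afbcfbabccaegddc$  $
    4  babccaegddc$afbcf  f
    5  bccaegddc$afbcfba  a
    6  bcfbabccaegddc$af  f
    7  c$afbcfbabccaegdd  d
    8  caegddc$afbcfbabc  c
    9  ccaegddc$afbcfbab  b
   10  cfbabccaegddc$afb  b
   11  dc$afbcfbabccaegd  d
   12  ddc$afbcfbabccaeg  g
   13  egddc$afbcfbabcca  a
   14  fbabccaegddc$afbc  c
   15  fbcfbabccaegddc$a  a
   16  gddc$afbcfbabccae  e

cbc$fafdcbbdgacae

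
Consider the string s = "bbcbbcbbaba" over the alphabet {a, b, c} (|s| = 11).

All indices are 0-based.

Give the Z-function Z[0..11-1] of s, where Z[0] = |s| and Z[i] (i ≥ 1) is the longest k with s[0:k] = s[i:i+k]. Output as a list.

Z[0]=11
i=1: i≥r, start 0; Z[1]=1 scan→box=[1,2)
i=2: i≥r, start 0; Z[2]=0
i=3: i≥r, start 0; Z[3]=5 scan→box=[3,8)
i=4: min(r-i=4, Z[1]=1)=1; Z[4]=1
i=5: min(r-i=3, Z[2]=0)=0; Z[5]=0
i=6: min(r-i=2, Z[3]=5)=2; Z[6]=2
i=7: min(r-i=1, Z[4]=1)=1; Z[7]=1
i=8: i≥r, start 0; Z[8]=0
i=9: i≥r, start 0; Z[9]=1 scan→box=[9,10)
i=10: i≥r, start 0; Z[10]=0

[11, 1, 0, 5, 1, 0, 2, 1, 0, 1, 0]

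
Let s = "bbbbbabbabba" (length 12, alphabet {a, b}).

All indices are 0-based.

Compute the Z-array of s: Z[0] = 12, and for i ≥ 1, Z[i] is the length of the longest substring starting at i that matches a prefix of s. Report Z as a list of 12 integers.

Z[0]=12
i=1: outside box; Z[1]=4 extend→box=[1,5)
i=2: min(r-i=3, Z[1]=4)=3; Z[2]=3
i=3: min(r-i=2, Z[2]=3)=2; Z[3]=2
i=4: min(r-i=1, Z[3]=2)=1; Z[4]=1
i=5: outside box; Z[5]=0
i=6: outside box; Z[6]=2 extend→box=[6,8)
i=7: min(r-i=1, Z[1]=4)=1; Z[7]=1
i=8: outside box; Z[8]=0
i=9: outside box; Z[9]=2 extend→box=[9,11)
i=10: min(r-i=1, Z[1]=4)=1; Z[10]=1
i=11: outside box; Z[11]=0

[12, 4, 3, 2, 1, 0, 2, 1, 0, 2, 1, 0]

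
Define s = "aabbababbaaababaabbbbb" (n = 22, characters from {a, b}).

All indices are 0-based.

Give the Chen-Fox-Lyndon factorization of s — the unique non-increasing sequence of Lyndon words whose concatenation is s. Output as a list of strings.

["aabbababb", "aaababaabbbbb"]

emit factor 1: 'aabbababb' (i=0, period=9)
emit factor 2: 'aaababaabbbbb' (i=9, period=13)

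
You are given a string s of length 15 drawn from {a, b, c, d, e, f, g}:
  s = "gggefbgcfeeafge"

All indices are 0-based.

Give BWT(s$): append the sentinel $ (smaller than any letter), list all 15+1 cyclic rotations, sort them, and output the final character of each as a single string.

rank  rotation          last
    0  $gggefbgcfeeafge  e
    1  afge$gggefbgcfee  e
    2  bgcfeeafge$gggef  f
    3  cfeeafge$gggefbg  g
    4  e$gggefbgcfeeafg  g
    5  eafge$gggefbgcfe  e
    6  eeafge$gggefbgcf  f
    7  efbgcfeeafge$ggg  g
    8  fbgcfeeafge$ggge  e
    9  feeafge$gggefbgc  c
   10  fge$gggefbgcfeea  a
   11  gcfeeafge$gggefb  b
   12  ge$gggefbgcfeeaf  f
   13  gefbgcfeeafge$gg  g
   14  ggefbgcfeeafge$g  g
   15  gggefbgcfeeafge$  $

eefggefgecabfgg$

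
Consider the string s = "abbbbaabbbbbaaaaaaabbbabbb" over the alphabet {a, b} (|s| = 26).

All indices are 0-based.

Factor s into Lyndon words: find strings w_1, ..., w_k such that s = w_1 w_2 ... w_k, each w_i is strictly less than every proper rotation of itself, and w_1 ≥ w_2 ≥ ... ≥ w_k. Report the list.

emit factor 1: 'abbbb' (i=0, period=5)
emit factor 2: 'aabbbbb' (i=5, period=7)
emit factor 3: 'aaaaaaabbbabbb' (i=12, period=14)

["abbbb", "aabbbbb", "aaaaaaabbbabbb"]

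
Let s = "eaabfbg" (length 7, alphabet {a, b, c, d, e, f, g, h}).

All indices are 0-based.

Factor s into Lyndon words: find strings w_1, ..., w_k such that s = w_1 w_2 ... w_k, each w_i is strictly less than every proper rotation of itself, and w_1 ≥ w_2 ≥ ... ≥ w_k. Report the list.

emit factor 1: 'e' (i=0, period=1)
emit factor 2: 'aabfbg' (i=1, period=6)

["e", "aabfbg"]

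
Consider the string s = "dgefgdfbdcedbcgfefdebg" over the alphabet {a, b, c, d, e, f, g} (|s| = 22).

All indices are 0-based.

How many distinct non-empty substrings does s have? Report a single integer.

236

sorted suffixes:
  #0 SA[0]=12  'bcgfefdebg'
  #1 SA[1]=7  'bdcedbcgfefdebg'
  #2 SA[2]=20  'bg'
  #3 SA[3]=9  'cedbcgfefdebg'
  #4 SA[4]=13  'cgfefdebg'
  #5 SA[5]=11  'dbcgfefdebg'
  #6 SA[6]=8  'dcedbcgfefdebg'
  #7 SA[7]=18  'debg'
  #8 SA[8]=5  'dfbdcedbcgfefdebg'
  #9 SA[9]=0  'dgefgdfbdcedbcgfefdebg'
  #10 SA[10]=19  'ebg'
  #11 SA[11]=10  'edbcgfefdebg'
  #12 SA[12]=16  'efdebg'
  #13 SA[13]=2  'efgdfbdcedbcgfefdebg'
  #14 SA[14]=6  'fbdcedbcgfefdebg'
  #15 SA[15]=17  'fdebg'
  #16 SA[16]=15  'fefdebg'
  #17 SA[17]=3  'fgdfbdcedbcgfefdebg'
  #18 SA[18]=21  'g'
  #19 SA[19]=4  'gdfbdcedbcgfefdebg'
  #20 SA[20]=1  'gefgdfbdcedbcgfefdebg'
  #21 SA[21]=14  'gfefdebg'

SA = [12, 7, 20, 9, 13, 11, 8, 18, 5, 0, 19, 10, 16, 2, 6, 17, 15, 3, 21, 4, 1, 14]
i: (SA[i-1],SA[i]) lcp shared
  1: (12,7) 1 'b'
  2: (7,20) 1 'b'
  3: (20,9) 0 ''
  4: (9,13) 1 'c'
  5: (13,11) 0 ''
  6: (11,8) 1 'd'
  7: (8,18) 1 'd'
  8: (18,5) 1 'd'
  9: (5,0) 1 'd'
  10: (0,19) 0 ''
  11: (19,10) 1 'e'
  12: (10,16) 1 'e'
  13: (16,2) 2 'ef'
  14: (2,6) 0 ''
  15: (6,17) 1 'f'
  16: (17,15) 1 'f'
  17: (15,3) 1 'f'
  18: (3,21) 0 ''
  19: (21,4) 1 'g'
  20: (4,1) 1 'g'
  21: (1,14) 1 'g'

n(n+1)/2 = 22·23/2 = 253
Σ LCP = 0 + 1 + 1 + 0 + 1 + 0 + 1 + 1 + 1 + 1 + 0 + 1 + 1 + 2 + 0 + 1 + 1 + 1 + 0 + 1 + 1 + 1 = 17
distinct = 253 − 17 = 236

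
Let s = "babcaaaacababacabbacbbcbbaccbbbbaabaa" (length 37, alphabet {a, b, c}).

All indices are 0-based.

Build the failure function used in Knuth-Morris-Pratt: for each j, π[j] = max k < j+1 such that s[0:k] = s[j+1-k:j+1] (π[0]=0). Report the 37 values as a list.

[0, 0, 1, 0, 0, 0, 0, 0, 0, 0, 1, 2, 3, 2, 0, 0, 1, 1, 2, 0, 1, 1, 0, 1, 1, 2, 0, 0, 1, 1, 1, 1, 2, 0, 1, 2, 0]

π[0] = 0
j=1 s[j]='a': π[1]=0 (border '')
j=2 s[j]='b': π[2]=1 (border 'b')
j=3 s[j]='c': k: 1→0; π[3]=0 (border '')
j=4 s[j]='a': π[4]=0 (border '')
j=5 s[j]='a': π[5]=0 (border '')
j=6 s[j]='a': π[6]=0 (border '')
j=7 s[j]='a': π[7]=0 (border '')
j=8 s[j]='c': π[8]=0 (border '')
j=9 s[j]='a': π[9]=0 (border '')
j=10 s[j]='b': π[10]=1 (border 'b')
j=11 s[j]='a': π[11]=2 (border 'ba')
j=12 s[j]='b': π[12]=3 (border 'bab')
j=13 s[j]='a': k: 3→1; π[13]=2 (border 'ba')
j=14 s[j]='c': k: 2→0; π[14]=0 (border '')
j=15 s[j]='a': π[15]=0 (border '')
j=16 s[j]='b': π[16]=1 (border 'b')
j=17 s[j]='b': k: 1→0; π[17]=1 (border 'b')
j=18 s[j]='a': π[18]=2 (border 'ba')
j=19 s[j]='c': k: 2→0; π[19]=0 (border '')
j=20 s[j]='b': π[20]=1 (border 'b')
j=21 s[j]='b': k: 1→0; π[21]=1 (border 'b')
j=22 s[j]='c': k: 1→0; π[22]=0 (border '')
j=23 s[j]='b': π[23]=1 (border 'b')
j=24 s[j]='b': k: 1→0; π[24]=1 (border 'b')
j=25 s[j]='a': π[25]=2 (border 'ba')
j=26 s[j]='c': k: 2→0; π[26]=0 (border '')
j=27 s[j]='c': π[27]=0 (border '')
j=28 s[j]='b': π[28]=1 (border 'b')
j=29 s[j]='b': k: 1→0; π[29]=1 (border 'b')
j=30 s[j]='b': k: 1→0; π[30]=1 (border 'b')
j=31 s[j]='b': k: 1→0; π[31]=1 (border 'b')
j=32 s[j]='a': π[32]=2 (border 'ba')
j=33 s[j]='a': k: 2→0; π[33]=0 (border '')
j=34 s[j]='b': π[34]=1 (border 'b')
j=35 s[j]='a': π[35]=2 (border 'ba')
j=36 s[j]='a': k: 2→0; π[36]=0 (border '')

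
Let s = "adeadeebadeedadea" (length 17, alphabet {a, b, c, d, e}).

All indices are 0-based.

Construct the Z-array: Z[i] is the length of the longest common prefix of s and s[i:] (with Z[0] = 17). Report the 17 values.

[17, 0, 0, 3, 0, 0, 0, 0, 3, 0, 0, 0, 0, 4, 0, 0, 1]

Z[0]=17
i=1: outside box; Z[1]=0
i=2: outside box; Z[2]=0
i=3: outside box; Z[3]=3 extend→box=[3,6)
i=4: min(r-i=2, Z[1]=0)=0; Z[4]=0
i=5: min(r-i=1, Z[2]=0)=0; Z[5]=0
i=6: outside box; Z[6]=0
i=7: outside box; Z[7]=0
i=8: outside box; Z[8]=3 extend→box=[8,11)
i=9: min(r-i=2, Z[1]=0)=0; Z[9]=0
i=10: min(r-i=1, Z[2]=0)=0; Z[10]=0
i=11: outside box; Z[11]=0
i=12: outside box; Z[12]=0
i=13: outside box; Z[13]=4 extend→box=[13,17)
i=14: min(r-i=3, Z[1]=0)=0; Z[14]=0
i=15: min(r-i=2, Z[2]=0)=0; Z[15]=0
i=16: min(r-i=1, Z[3]=3)=1; Z[16]=1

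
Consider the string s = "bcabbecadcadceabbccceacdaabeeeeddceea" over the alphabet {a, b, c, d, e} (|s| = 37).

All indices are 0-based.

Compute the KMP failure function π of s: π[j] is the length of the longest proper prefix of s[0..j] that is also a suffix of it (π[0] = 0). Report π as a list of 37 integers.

[0, 0, 0, 1, 1, 0, 0, 0, 0, 0, 0, 0, 0, 0, 0, 1, 1, 2, 0, 0, 0, 0, 0, 0, 0, 0, 1, 0, 0, 0, 0, 0, 0, 0, 0, 0, 0]

π[0] = 0
j=1 s[j]='c': π[1]=0 (border '')
j=2 s[j]='a': π[2]=0 (border '')
j=3 s[j]='b': π[3]=1 (border 'b')
j=4 s[j]='b': k: 1→0; π[4]=1 (border 'b')
j=5 s[j]='e': k: 1→0; π[5]=0 (border '')
j=6 s[j]='c': π[6]=0 (border '')
j=7 s[j]='a': π[7]=0 (border '')
j=8 s[j]='d': π[8]=0 (border '')
j=9 s[j]='c': π[9]=0 (border '')
j=10 s[j]='a': π[10]=0 (border '')
j=11 s[j]='d': π[11]=0 (border '')
j=12 s[j]='c': π[12]=0 (border '')
j=13 s[j]='e': π[13]=0 (border '')
j=14 s[j]='a': π[14]=0 (border '')
j=15 s[j]='b': π[15]=1 (border 'b')
j=16 s[j]='b': k: 1→0; π[16]=1 (border 'b')
j=17 s[j]='c': π[17]=2 (border 'bc')
j=18 s[j]='c': k: 2→0; π[18]=0 (border '')
j=19 s[j]='c': π[19]=0 (border '')
j=20 s[j]='e': π[20]=0 (border '')
j=21 s[j]='a': π[21]=0 (border '')
j=22 s[j]='c': π[22]=0 (border '')
j=23 s[j]='d': π[23]=0 (border '')
j=24 s[j]='a': π[24]=0 (border '')
j=25 s[j]='a': π[25]=0 (border '')
j=26 s[j]='b': π[26]=1 (border 'b')
j=27 s[j]='e': k: 1→0; π[27]=0 (border '')
j=28 s[j]='e': π[28]=0 (border '')
j=29 s[j]='e': π[29]=0 (border '')
j=30 s[j]='e': π[30]=0 (border '')
j=31 s[j]='d': π[31]=0 (border '')
j=32 s[j]='d': π[32]=0 (border '')
j=33 s[j]='c': π[33]=0 (border '')
j=34 s[j]='e': π[34]=0 (border '')
j=35 s[j]='e': π[35]=0 (border '')
j=36 s[j]='a': π[36]=0 (border '')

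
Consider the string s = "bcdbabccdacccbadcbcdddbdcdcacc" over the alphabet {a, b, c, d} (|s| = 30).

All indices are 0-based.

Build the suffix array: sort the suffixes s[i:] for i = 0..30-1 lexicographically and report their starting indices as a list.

sorted suffixes:
  #0 SA[0]=4  'abccdacccbadcbcdddbdcdcacc'
  #1 SA[1]=27  'acc'
  #2 SA[2]=9  'acccbadcbcdddbdcdcacc'
  #3 SA[3]=14  'adcbcdddbdcdcacc'
  #4 SA[4]=3  'babccdacccbadcbcdddbdcdcacc'
  #5 SA[5]=13  'badcbcdddbdcdcacc'
  #6 SA[6]=5  'bccdacccbadcbcdddbdcdcacc'
  #7 SA[7]=0  'bcdbabccdacccbadcbcdddbdcdcacc'
  #8 SA[8]=17  'bcdddbdcdcacc'
  #9 SA[9]=22  'bdcdcacc'
  #10 SA[10]=29  'c'
  #11 SA[11]=26  'cacc'
  #12 SA[12]=12  'cbadcbcdddbdcdcacc'
  #13 SA[13]=16  'cbcdddbdcdcacc'
  #14 SA[14]=28  'cc'
  #15 SA[15]=11  'ccbadcbcdddbdcdcacc'
  #16 SA[16]=10  'cccbadcbcdddbdcdcacc'
  #17 SA[17]=6  'ccdacccbadcbcdddbdcdcacc'
  #18 SA[18]=7  'cdacccbadcbcdddbdcdcacc'
  #19 SA[19]=1  'cdbabccdacccbadcbcdddbdcdcacc'
  #20 SA[20]=24  'cdcacc'
  #21 SA[21]=18  'cdddbdcdcacc'
  #22 SA[22]=8  'dacccbadcbcdddbdcdcacc'
  #23 SA[23]=2  'dbabccdacccbadcbcdddbdcdcacc'
  #24 SA[24]=21  'dbdcdcacc'
  #25 SA[25]=25  'dcacc'
  #26 SA[26]=15  'dcbcdddbdcdcacc'
  #27 SA[27]=23  'dcdcacc'
  #28 SA[28]=20  'ddbdcdcacc'
  #29 SA[29]=19  'dddbdcdcacc'

[4, 27, 9, 14, 3, 13, 5, 0, 17, 22, 29, 26, 12, 16, 28, 11, 10, 6, 7, 1, 24, 18, 8, 2, 21, 25, 15, 23, 20, 19]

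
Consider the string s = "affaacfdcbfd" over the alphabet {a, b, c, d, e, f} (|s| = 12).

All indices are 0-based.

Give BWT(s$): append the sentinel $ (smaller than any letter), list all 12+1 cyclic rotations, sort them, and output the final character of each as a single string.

rank  rotation       last
    0  $affaacfdcbfd  d
    1  aacfdcbfd$aff  f
    2  acfdcbfd$affa  a
    3  affaacfdcbfd$  $
    4  bfd$affaacfdc  c
    5  cbfd$affaacfd  d
    6  cfdcbfd$affaa  a
    7  d$affaacfdcbf  f
    8  dcbfd$affaacf  f
    9  faacfdcbfd$af  f
   10  fd$affaacfdcb  b
   11  fdcbfd$affaac  c
   12  ffaacfdcbfd$a  a

dfa$cdafffbca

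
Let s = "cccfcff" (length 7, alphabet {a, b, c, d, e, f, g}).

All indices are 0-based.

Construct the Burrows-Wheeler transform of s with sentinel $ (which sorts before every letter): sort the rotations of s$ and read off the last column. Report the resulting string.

f$ccffcc

rank  rotation  last
    0  $cccfcff  f
    1  cccfcff$  $
    2  ccfcff$c  c
    3  cfcff$cc  c
    4  cff$cccf  f
    5  f$cccfcf  f
    6  fcff$ccc  c
    7  ff$cccfc  c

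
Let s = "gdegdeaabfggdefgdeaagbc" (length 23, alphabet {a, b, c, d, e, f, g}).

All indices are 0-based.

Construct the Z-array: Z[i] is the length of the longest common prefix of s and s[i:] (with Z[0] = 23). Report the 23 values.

[23, 0, 0, 3, 0, 0, 0, 0, 0, 0, 1, 3, 0, 0, 0, 3, 0, 0, 0, 0, 1, 0, 0]

Z[0]=23
i=1: i≥r, start 0; Z[1]=0
i=2: i≥r, start 0; Z[2]=0
i=3: i≥r, start 0; Z[3]=3 extend→box=[3,6)
i=4: min(r-i=2, Z[1]=0)=0; Z[4]=0
i=5: min(r-i=1, Z[2]=0)=0; Z[5]=0
i=6: i≥r, start 0; Z[6]=0
i=7: i≥r, start 0; Z[7]=0
i=8: i≥r, start 0; Z[8]=0
i=9: i≥r, start 0; Z[9]=0
i=10: i≥r, start 0; Z[10]=1 extend→box=[10,11)
i=11: i≥r, start 0; Z[11]=3 extend→box=[11,14)
i=12: min(r-i=2, Z[1]=0)=0; Z[12]=0
i=13: min(r-i=1, Z[2]=0)=0; Z[13]=0
i=14: i≥r, start 0; Z[14]=0
i=15: i≥r, start 0; Z[15]=3 extend→box=[15,18)
i=16: min(r-i=2, Z[1]=0)=0; Z[16]=0
i=17: min(r-i=1, Z[2]=0)=0; Z[17]=0
i=18: i≥r, start 0; Z[18]=0
i=19: i≥r, start 0; Z[19]=0
i=20: i≥r, start 0; Z[20]=1 extend→box=[20,21)
i=21: i≥r, start 0; Z[21]=0
i=22: i≥r, start 0; Z[22]=0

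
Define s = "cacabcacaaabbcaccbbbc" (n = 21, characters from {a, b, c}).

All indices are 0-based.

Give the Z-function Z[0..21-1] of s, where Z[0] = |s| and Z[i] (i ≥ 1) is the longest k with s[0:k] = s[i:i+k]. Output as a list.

Z[0]=21
i=1: i≥r, start 0; Z[1]=0
i=2: i≥r, start 0; Z[2]=2 scan→box=[2,4)
i=3: min(r-i=1, Z[1]=0)=0; Z[3]=0
i=4: i≥r, start 0; Z[4]=0
i=5: i≥r, start 0; Z[5]=4 scan→box=[5,9)
i=6: min(r-i=3, Z[1]=0)=0; Z[6]=0
i=7: min(r-i=2, Z[2]=2)=2; Z[7]=2
i=8: min(r-i=1, Z[3]=0)=0; Z[8]=0
i=9: i≥r, start 0; Z[9]=0
i=10: i≥r, start 0; Z[10]=0
i=11: i≥r, start 0; Z[11]=0
i=12: i≥r, start 0; Z[12]=0
i=13: i≥r, start 0; Z[13]=3 scan→box=[13,16)
i=14: min(r-i=2, Z[1]=0)=0; Z[14]=0
i=15: min(r-i=1, Z[2]=2)=1; Z[15]=1
i=16: i≥r, start 0; Z[16]=1 scan→box=[16,17)
i=17: i≥r, start 0; Z[17]=0
i=18: i≥r, start 0; Z[18]=0
i=19: i≥r, start 0; Z[19]=0
i=20: i≥r, start 0; Z[20]=1 scan→box=[20,21)

[21, 0, 2, 0, 0, 4, 0, 2, 0, 0, 0, 0, 0, 3, 0, 1, 1, 0, 0, 0, 1]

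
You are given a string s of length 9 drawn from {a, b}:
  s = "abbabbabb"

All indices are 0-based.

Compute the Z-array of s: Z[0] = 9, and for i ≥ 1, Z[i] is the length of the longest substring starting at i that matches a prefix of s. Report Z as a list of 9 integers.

[9, 0, 0, 6, 0, 0, 3, 0, 0]

Z[0]=9
i=1: fresh scan; Z[1]=0
i=2: fresh scan; Z[2]=0
i=3: fresh scan; Z[3]=6 grow→box=[3,9)
i=4: min(r-i=5, Z[1]=0)=0; Z[4]=0
i=5: min(r-i=4, Z[2]=0)=0; Z[5]=0
i=6: min(r-i=3, Z[3]=6)=3; Z[6]=3
i=7: min(r-i=2, Z[4]=0)=0; Z[7]=0
i=8: min(r-i=1, Z[5]=0)=0; Z[8]=0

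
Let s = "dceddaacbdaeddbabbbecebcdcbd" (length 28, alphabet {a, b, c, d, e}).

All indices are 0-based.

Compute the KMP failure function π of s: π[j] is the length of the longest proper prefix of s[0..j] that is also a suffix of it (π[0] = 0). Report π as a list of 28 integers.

π[0] = 0
j=1 s[j]='c': π[1]=0 (border '')
j=2 s[j]='e': π[2]=0 (border '')
j=3 s[j]='d': π[3]=1 (border 'd')
j=4 s[j]='d': k: 1→0; π[4]=1 (border 'd')
j=5 s[j]='a': k: 1→0; π[5]=0 (border '')
j=6 s[j]='a': π[6]=0 (border '')
j=7 s[j]='c': π[7]=0 (border '')
j=8 s[j]='b': π[8]=0 (border '')
j=9 s[j]='d': π[9]=1 (border 'd')
j=10 s[j]='a': k: 1→0; π[10]=0 (border '')
j=11 s[j]='e': π[11]=0 (border '')
j=12 s[j]='d': π[12]=1 (border 'd')
j=13 s[j]='d': k: 1→0; π[13]=1 (border 'd')
j=14 s[j]='b': k: 1→0; π[14]=0 (border '')
j=15 s[j]='a': π[15]=0 (border '')
j=16 s[j]='b': π[16]=0 (border '')
j=17 s[j]='b': π[17]=0 (border '')
j=18 s[j]='b': π[18]=0 (border '')
j=19 s[j]='e': π[19]=0 (border '')
j=20 s[j]='c': π[20]=0 (border '')
j=21 s[j]='e': π[21]=0 (border '')
j=22 s[j]='b': π[22]=0 (border '')
j=23 s[j]='c': π[23]=0 (border '')
j=24 s[j]='d': π[24]=1 (border 'd')
j=25 s[j]='c': π[25]=2 (border 'dc')
j=26 s[j]='b': k: 2→0; π[26]=0 (border '')
j=27 s[j]='d': π[27]=1 (border 'd')

[0, 0, 0, 1, 1, 0, 0, 0, 0, 1, 0, 0, 1, 1, 0, 0, 0, 0, 0, 0, 0, 0, 0, 0, 1, 2, 0, 1]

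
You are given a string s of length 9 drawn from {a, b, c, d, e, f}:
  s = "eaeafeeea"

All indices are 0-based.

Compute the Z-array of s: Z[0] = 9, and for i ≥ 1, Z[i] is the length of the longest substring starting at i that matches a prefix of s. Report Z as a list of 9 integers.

[9, 0, 2, 0, 0, 1, 1, 2, 0]

Z[0]=9
i=1: outside box; Z[1]=0
i=2: outside box; Z[2]=2 extend→box=[2,4)
i=3: min(r-i=1, Z[1]=0)=0; Z[3]=0
i=4: outside box; Z[4]=0
i=5: outside box; Z[5]=1 extend→box=[5,6)
i=6: outside box; Z[6]=1 extend→box=[6,7)
i=7: outside box; Z[7]=2 extend→box=[7,9)
i=8: min(r-i=1, Z[1]=0)=0; Z[8]=0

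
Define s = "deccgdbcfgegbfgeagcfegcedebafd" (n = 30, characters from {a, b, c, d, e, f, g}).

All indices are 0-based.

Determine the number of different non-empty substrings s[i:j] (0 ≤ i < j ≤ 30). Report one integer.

rank | idx | suffix
   0 |  27 | afd
   1 |  16 | agcfegcedebafd
   2 |  26 | bafd
   3 |   6 | bcfgegbfgeagcfegcedebafd
   4 |  12 | bfgeagcfegcedebafd
   5 |   2 | ccgdbcfgegbfgeagcfegcedebafd
   6 |  22 | cedebafd
   7 |  18 | cfegcedebafd
   8 |   7 | cfgegbfgeagcfegcedebafd
   9 |   3 | cgdbcfgegbfgeagcfegcedebafd
  10 |  29 | d
  11 |   5 | dbcfgegbfgeagcfegcedebafd
  12 |  24 | debafd
  13 |   0 | deccgdbcfgegbfgeagcfegcedebafd
  14 |  15 | eagcfegcedebafd
  15 |  25 | ebafd
  16 |   1 | eccgdbcfgegbfgeagcfegcedebafd
  17 |  23 | edebafd
  18 |  10 | egbfgeagcfegcedebafd
  19 |  20 | egcedebafd
  20 |  28 | fd
  21 |  19 | fegcedebafd
  22 |  13 | fgeagcfegcedebafd
  23 |   8 | fgegbfgeagcfegcedebafd
  24 |  11 | gbfgeagcfegcedebafd
  25 |  21 | gcedebafd
  26 |  17 | gcfegcedebafd
  27 |   4 | gdbcfgegbfgeagcfegcedebafd
  28 |  14 | geagcfegcedebafd
  29 |   9 | gegbfgeagcfegcedebafd

SA = [27, 16, 26, 6, 12, 2, 22, 18, 7, 3, 29, 5, 24, 0, 15, 25, 1, 23, 10, 20, 28, 19, 13, 8, 11, 21, 17, 4, 14, 9]
[i] adj suffixes → lcp
  [1] 27/16 → 1 ('a')
  [2] 16/26 → 0 ('')
  [3] 26/6 → 1 ('b')
  [4] 6/12 → 1 ('b')
  [5] 12/2 → 0 ('')
  [6] 2/22 → 1 ('c')
  [7] 22/18 → 1 ('c')
  [8] 18/7 → 2 ('cf')
  [9] 7/3 → 1 ('c')
  [10] 3/29 → 0 ('')
  [11] 29/5 → 1 ('d')
  [12] 5/24 → 1 ('d')
  [13] 24/0 → 2 ('de')
  [14] 0/15 → 0 ('')
  [15] 15/25 → 1 ('e')
  [16] 25/1 → 1 ('e')
  [17] 1/23 → 1 ('e')
  [18] 23/10 → 1 ('e')
  [19] 10/20 → 2 ('eg')
  [20] 20/28 → 0 ('')
  [21] 28/19 → 1 ('f')
  [22] 19/13 → 1 ('f')
  [23] 13/8 → 3 ('fge')
  [24] 8/11 → 0 ('')
  [25] 11/21 → 1 ('g')
  [26] 21/17 → 2 ('gc')
  [27] 17/4 → 1 ('g')
  [28] 4/14 → 1 ('g')
  [29] 14/9 → 2 ('ge')

n(n+1)/2 = 30·31/2 = 465
Σ LCP = 0 + 1 + 0 + 1 + 1 + 0 + 1 + 1 + 2 + 1 + 0 + 1 + 1 + 2 + 0 + 1 + 1 + 1 + 1 + 2 + 0 + 1 + 1 + 3 + 0 + 1 + 2 + 1 + 1 + 2 = 30
distinct = 465 − 30 = 435

435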